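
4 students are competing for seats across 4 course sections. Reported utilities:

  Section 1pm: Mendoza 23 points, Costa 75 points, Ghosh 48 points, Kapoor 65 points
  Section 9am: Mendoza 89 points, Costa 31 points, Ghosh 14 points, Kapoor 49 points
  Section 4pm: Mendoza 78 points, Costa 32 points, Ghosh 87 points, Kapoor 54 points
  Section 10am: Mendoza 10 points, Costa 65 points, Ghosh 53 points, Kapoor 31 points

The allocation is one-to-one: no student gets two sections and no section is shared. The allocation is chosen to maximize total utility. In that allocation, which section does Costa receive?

Optimal: Mendoza→Section 9am (89 points), Costa→Section 10am (65 points), Ghosh→Section 4pm (87 points), Kapoor→Section 1pm (65 points) — total 89+65+87+65 = 306 points.
Max-entry greedy (repeatedly take the single best remaining cell) gives 282 points, worse by 24.
Checked against all permutations: 306 points is optimal.
Costa's own top section is Section 1pm (75 points), but forcing Costa→Section 1pm and reassigning the rest optimally gives only 282 points — worse by 24.

Costa receives Section 10am.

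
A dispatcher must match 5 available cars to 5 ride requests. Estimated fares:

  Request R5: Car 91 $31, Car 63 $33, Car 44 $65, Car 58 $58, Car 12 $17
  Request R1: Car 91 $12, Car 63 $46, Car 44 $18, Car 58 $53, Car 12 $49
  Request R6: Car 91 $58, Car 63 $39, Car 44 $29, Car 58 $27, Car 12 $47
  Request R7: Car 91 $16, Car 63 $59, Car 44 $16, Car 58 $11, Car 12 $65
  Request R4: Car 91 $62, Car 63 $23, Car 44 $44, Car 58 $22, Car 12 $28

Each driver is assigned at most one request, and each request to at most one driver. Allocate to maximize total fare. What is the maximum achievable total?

Optimal: Car 91→Request R4 ($62), Car 63→Request R7 ($59), Car 44→Request R5 ($65), Car 58→Request R1 ($53), Car 12→Request R6 ($47) — total 62+59+65+53+47 = $286.
Column-greedy (each request in turn goes to its best remaining driver) gives $264, worse by 22.

Maximum total: $286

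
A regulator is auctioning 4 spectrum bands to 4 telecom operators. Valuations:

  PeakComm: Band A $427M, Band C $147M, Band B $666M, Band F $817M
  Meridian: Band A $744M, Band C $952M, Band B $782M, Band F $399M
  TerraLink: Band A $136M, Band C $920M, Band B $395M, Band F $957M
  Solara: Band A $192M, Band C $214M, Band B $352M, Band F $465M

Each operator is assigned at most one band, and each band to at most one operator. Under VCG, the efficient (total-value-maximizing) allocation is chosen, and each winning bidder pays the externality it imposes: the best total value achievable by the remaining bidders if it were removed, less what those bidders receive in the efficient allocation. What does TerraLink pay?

Efficient allocation: PeakComm→Band F ($817M), Meridian→Band A ($744M), TerraLink→Band C ($920M), Solara→Band B ($352M); total welfare W = $2833M.
TerraLink receives Band C at value $920M, so the others get W − 920 = $1913M.
Without TerraLink: best allocation of the remaining 3 bidders over all 4 bands is PeakComm→Band F ($817M), Meridian→Band C ($952M), Solara→Band B ($352M), total $2121M.
VCG payment = (others' best without TerraLink) − (others' welfare with TerraLink) = 2121 − 1913 = $208M.

TerraLink pays $208M.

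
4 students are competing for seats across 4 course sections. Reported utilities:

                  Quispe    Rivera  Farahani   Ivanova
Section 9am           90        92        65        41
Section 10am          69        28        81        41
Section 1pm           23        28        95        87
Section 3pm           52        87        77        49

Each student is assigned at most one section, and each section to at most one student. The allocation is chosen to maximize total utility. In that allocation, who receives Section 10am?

Farahani receives Section 10am.

Optimal: Quispe→Section 9am (90 points), Rivera→Section 3pm (87 points), Farahani→Section 10am (81 points), Ivanova→Section 1pm (87 points) — total 90+87+81+87 = 345 points.
Row-greedy (each student in turn takes its best remaining section) gives 313 points, worse by 32.
Every other assignment is strictly worse.
Farahani's own top section is Section 1pm (95 points), but forcing Farahani→Section 1pm and reassigning the rest optimally gives only 313 points — worse by 32.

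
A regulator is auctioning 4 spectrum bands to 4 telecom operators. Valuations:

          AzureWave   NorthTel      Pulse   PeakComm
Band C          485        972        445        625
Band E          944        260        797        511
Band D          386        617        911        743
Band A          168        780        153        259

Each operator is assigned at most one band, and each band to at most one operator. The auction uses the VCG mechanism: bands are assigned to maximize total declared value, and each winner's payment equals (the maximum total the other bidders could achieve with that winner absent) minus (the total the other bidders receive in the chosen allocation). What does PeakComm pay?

PeakComm pays $192M.

Efficient allocation: AzureWave→Band E ($944M), NorthTel→Band A ($780M), Pulse→Band D ($911M), PeakComm→Band C ($625M); total welfare W = $3260M.
PeakComm receives Band C at value $625M, so the others get W − 625 = $2635M.
Without PeakComm: best allocation of the remaining 3 bidders over all 4 bands is AzureWave→Band E ($944M), NorthTel→Band C ($972M), Pulse→Band D ($911M), total $2827M.
VCG payment = (others' best without PeakComm) − (others' welfare with PeakComm) = 2827 − 2635 = $192M.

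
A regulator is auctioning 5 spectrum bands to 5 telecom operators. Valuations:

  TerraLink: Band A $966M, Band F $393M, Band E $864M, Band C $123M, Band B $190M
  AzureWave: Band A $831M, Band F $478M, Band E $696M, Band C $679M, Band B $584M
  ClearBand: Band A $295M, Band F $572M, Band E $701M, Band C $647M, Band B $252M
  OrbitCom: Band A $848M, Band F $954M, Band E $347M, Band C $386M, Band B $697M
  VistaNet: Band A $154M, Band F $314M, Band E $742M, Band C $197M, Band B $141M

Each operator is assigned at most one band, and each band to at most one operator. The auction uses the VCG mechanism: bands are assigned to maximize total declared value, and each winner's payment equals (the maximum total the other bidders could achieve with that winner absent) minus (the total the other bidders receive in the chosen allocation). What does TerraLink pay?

Efficient allocation: TerraLink→Band A ($966M), AzureWave→Band B ($584M), ClearBand→Band C ($647M), OrbitCom→Band F ($954M), VistaNet→Band E ($742M); total welfare W = $3893M.
TerraLink receives Band A at value $966M, so the others get W − 966 = $2927M.
Without TerraLink: best allocation of the remaining 4 bidders over all 5 bands is AzureWave→Band A ($831M), ClearBand→Band C ($647M), OrbitCom→Band F ($954M), VistaNet→Band E ($742M), total $3174M.
VCG payment = (others' best without TerraLink) − (others' welfare with TerraLink) = 3174 − 2927 = $247M.

TerraLink pays $247M.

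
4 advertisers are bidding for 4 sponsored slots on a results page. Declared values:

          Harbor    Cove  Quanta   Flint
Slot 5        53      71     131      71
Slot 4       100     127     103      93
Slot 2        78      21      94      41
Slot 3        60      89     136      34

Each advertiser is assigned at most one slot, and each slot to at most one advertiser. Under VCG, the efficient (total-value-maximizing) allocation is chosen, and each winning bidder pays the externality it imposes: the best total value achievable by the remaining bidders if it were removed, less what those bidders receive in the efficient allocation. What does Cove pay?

Efficient allocation: Harbor→Slot 2 ($78), Cove→Slot 4 ($127), Quanta→Slot 3 ($136), Flint→Slot 5 ($71); total welfare W = $412.
Cove receives Slot 4 at value $127, so the others get W − 127 = $285.
Without Cove: best allocation of the remaining 3 bidders over all 4 slots is Harbor→Slot 4 ($100), Quanta→Slot 3 ($136), Flint→Slot 5 ($71), total $307.
VCG payment = (others' best without Cove) − (others' welfare with Cove) = 307 − 285 = $22.

Cove pays $22.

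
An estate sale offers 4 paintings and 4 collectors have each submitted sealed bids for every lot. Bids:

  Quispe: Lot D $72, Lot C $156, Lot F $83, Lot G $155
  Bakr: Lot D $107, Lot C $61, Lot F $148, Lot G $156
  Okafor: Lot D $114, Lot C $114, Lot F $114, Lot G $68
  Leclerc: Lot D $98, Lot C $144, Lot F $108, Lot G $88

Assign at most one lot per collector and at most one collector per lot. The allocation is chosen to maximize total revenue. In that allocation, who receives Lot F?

Optimal: Quispe→Lot G ($155), Bakr→Lot F ($148), Okafor→Lot D ($114), Leclerc→Lot C ($144) — total 155+148+114+144 = $561.
Column-greedy (each lot in turn goes to its best remaining collector) gives $506, worse by 55.
Every other assignment is strictly worse.
Bakr's own top lot is Lot G ($156), but forcing Bakr→Lot G and reassigning the rest optimally gives only $534 — worse by 27.

Bakr receives Lot F.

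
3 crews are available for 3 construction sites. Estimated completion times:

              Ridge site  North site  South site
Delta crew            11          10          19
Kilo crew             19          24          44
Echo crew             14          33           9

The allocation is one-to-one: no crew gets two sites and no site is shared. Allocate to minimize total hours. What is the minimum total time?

Minimum total: 38 hours

Optimal: Delta crew→North site (10 hours), Kilo crew→Ridge site (19 hours), Echo crew→South site (9 hours) — total 10+19+9 = 38 hours.
Column-greedy (each site in turn goes to its cheapest remaining crew) gives 44 hours, worse by 6.
Swapping Delta crew↔Kilo crew (Delta crew→Ridge site 11 hours, Kilo crew→North site 24 hours) adds 6.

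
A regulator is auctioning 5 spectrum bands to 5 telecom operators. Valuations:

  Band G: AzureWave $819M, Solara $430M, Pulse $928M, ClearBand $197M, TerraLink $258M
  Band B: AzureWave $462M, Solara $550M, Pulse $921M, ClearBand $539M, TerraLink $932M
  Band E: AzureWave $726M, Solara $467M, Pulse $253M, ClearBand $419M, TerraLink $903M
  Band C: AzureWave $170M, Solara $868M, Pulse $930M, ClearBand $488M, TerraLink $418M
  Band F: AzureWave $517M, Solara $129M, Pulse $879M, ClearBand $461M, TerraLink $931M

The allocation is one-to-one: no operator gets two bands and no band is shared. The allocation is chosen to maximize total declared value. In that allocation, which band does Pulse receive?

Pulse receives Band F.

Optimal: AzureWave→Band G ($819M), Solara→Band C ($868M), Pulse→Band F ($879M), ClearBand→Band B ($539M), TerraLink→Band E ($903M) — total 819+868+879+539+903 = $4008M.
Column-greedy (each band in turn goes to its best remaining operator) gives $3915M, worse by 93.
Pulse's own top band is Band C ($930M), but forcing Pulse→Band C and reassigning the rest optimally gives only $3686M — worse by 322.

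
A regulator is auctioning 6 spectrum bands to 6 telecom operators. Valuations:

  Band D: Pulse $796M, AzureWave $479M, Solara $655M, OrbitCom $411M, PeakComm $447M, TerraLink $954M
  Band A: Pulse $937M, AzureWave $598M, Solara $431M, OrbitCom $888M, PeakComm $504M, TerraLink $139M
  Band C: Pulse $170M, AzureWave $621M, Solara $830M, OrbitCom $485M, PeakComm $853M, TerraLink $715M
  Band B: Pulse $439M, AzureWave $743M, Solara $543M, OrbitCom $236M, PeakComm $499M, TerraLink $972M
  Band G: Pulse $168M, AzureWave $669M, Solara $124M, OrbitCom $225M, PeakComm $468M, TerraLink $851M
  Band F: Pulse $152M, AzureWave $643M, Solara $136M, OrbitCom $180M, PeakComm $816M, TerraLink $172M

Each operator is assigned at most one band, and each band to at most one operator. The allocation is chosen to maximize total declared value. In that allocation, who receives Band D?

Optimal: Pulse→Band D ($796M), AzureWave→Band G ($669M), Solara→Band C ($830M), OrbitCom→Band A ($888M), PeakComm→Band F ($816M), TerraLink→Band B ($972M) — total 796+669+830+888+816+972 = $4971M.
Row-greedy (each operator in turn takes its best remaining band) gives $4588M, worse by 383.
Next-best assignment: Pulse→Band D, AzureWave→Band B, Solara→Band C, OrbitCom→Band A, PeakComm→Band F, TerraLink→Band G = $4924M.
Pulse's own top band is Band A ($937M), but forcing Pulse→Band A and reassigning the rest optimally gives only $4635M — worse by 336.

Pulse receives Band D.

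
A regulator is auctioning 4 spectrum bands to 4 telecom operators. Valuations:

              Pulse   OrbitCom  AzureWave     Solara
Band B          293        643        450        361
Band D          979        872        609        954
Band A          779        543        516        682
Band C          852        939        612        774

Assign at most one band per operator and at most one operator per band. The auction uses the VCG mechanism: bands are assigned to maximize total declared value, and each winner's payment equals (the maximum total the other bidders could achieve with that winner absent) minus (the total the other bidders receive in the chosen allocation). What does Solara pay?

Solara pays $266M.

Efficient allocation: Pulse→Band A ($779M), OrbitCom→Band C ($939M), AzureWave→Band B ($450M), Solara→Band D ($954M); total welfare W = $3122M.
Solara receives Band D at value $954M, so the others get W − 954 = $2168M.
Without Solara: best allocation of the remaining 3 bidders over all 4 bands is Pulse→Band D ($979M), OrbitCom→Band C ($939M), AzureWave→Band A ($516M), total $2434M.
VCG payment = (others' best without Solara) − (others' welfare with Solara) = 2434 − 2168 = $266M.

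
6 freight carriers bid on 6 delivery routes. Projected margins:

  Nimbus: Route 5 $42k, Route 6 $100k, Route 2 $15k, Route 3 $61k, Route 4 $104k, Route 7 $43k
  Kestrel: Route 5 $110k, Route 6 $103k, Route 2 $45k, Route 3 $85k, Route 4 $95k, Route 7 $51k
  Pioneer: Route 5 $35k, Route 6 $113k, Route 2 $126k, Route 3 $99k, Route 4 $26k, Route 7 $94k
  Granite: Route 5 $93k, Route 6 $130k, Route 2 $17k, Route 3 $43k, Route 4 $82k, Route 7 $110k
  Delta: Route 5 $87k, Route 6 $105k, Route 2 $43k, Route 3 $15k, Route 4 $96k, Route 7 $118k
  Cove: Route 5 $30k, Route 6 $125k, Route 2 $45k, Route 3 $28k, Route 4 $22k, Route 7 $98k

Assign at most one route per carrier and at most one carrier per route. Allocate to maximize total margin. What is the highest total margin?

Maximum total: $651k

Treat this as an assignment problem: match each carrier to one route.
Optimal: Nimbus→Route 4 ($104k), Kestrel→Route 3 ($85k), Pioneer→Route 2 ($126k), Granite→Route 5 ($93k), Delta→Route 7 ($118k), Cove→Route 6 ($125k) — total 104+85+126+93+118+125 = $651k.
Column-greedy (each route in turn goes to its best remaining carrier) gives $621k, worse by 30.
Next-best assignment: Nimbus→Route 4, Kestrel→Route 3, Pioneer→Route 2, Granite→Route 7, Delta→Route 5, Cove→Route 6 = $637k.
Swapping Delta↔Nimbus (Delta→Route 4 $96k, Nimbus→Route 7 $43k) loses 83.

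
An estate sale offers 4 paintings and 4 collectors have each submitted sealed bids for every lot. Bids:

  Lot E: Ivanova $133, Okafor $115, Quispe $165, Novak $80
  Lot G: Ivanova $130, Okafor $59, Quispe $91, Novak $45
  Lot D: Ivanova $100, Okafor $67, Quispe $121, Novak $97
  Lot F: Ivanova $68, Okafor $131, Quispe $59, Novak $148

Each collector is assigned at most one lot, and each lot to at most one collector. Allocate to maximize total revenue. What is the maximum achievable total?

Maximum total: $523

Optimal: Ivanova→Lot G ($130), Okafor→Lot F ($131), Quispe→Lot E ($165), Novak→Lot D ($97) — total 130+131+165+97 = $523.
Max-entry greedy (repeatedly take the single best remaining cell) gives $510, worse by 13.
Next-best assignment: Ivanova→Lot G, Okafor→Lot E, Quispe→Lot D, Novak→Lot F = $514.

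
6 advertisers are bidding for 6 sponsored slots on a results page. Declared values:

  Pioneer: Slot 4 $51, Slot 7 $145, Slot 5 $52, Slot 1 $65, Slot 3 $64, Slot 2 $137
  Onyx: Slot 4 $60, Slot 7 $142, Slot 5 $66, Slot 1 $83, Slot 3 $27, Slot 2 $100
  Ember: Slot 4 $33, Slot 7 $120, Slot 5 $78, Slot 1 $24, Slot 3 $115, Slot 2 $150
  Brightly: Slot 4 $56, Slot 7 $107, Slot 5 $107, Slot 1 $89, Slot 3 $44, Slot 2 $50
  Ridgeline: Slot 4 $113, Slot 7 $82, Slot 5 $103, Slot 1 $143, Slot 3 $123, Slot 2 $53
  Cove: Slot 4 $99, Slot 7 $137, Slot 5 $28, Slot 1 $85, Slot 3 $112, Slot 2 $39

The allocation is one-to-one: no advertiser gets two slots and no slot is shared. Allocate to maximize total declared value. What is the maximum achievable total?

Optimal: Pioneer→Slot 2 ($137), Onyx→Slot 7 ($142), Ember→Slot 3 ($115), Brightly→Slot 5 ($107), Ridgeline→Slot 1 ($143), Cove→Slot 4 ($99) — total 137+142+115+107+143+99 = $743.
Max-entry greedy (repeatedly take the single best remaining cell) gives $717, worse by 26.
Next-best assignment: Pioneer→Slot 7, Onyx→Slot 4, Ember→Slot 2, Brightly→Slot 5, Ridgeline→Slot 1, Cove→Slot 3 = $717.
Every other assignment is strictly worse.

Maximum total: $743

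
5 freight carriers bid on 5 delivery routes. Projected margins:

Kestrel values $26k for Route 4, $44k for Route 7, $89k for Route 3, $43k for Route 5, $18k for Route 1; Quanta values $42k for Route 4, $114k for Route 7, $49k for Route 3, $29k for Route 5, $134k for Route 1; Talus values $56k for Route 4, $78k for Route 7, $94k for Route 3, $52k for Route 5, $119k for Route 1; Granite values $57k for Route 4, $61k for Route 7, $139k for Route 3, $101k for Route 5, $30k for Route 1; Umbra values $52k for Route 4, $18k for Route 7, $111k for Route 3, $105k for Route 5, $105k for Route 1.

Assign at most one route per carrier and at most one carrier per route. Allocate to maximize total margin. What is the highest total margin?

Max total: $503k

Treat this as an assignment problem: match each carrier to one route.
Optimal: Kestrel→Route 4 ($26k), Quanta→Route 7 ($114k), Talus→Route 1 ($119k), Granite→Route 3 ($139k), Umbra→Route 5 ($105k) — total 26+114+119+139+105 = $503k.
Every other assignment is strictly worse.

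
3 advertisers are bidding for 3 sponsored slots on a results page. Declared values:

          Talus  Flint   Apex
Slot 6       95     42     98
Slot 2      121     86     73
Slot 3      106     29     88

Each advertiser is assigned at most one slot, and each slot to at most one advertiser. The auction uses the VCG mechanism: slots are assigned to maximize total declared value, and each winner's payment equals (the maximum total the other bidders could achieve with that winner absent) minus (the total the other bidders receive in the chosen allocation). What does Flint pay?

Flint pays $15.

Efficient allocation: Talus→Slot 3 ($106), Flint→Slot 2 ($86), Apex→Slot 6 ($98); total welfare W = $290.
Flint receives Slot 2 at value $86, so the others get W − 86 = $204.
Without Flint: best allocation of the remaining 2 bidders over all 3 slots is Talus→Slot 2 ($121), Apex→Slot 6 ($98), total $219.
VCG payment = (others' best without Flint) − (others' welfare with Flint) = 219 − 204 = $15.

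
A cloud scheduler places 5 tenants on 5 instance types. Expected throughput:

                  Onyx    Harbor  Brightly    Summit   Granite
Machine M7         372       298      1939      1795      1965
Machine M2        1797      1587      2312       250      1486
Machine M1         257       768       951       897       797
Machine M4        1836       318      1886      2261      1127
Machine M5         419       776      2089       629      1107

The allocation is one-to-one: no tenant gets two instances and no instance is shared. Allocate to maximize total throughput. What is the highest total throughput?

Optimal: Onyx→Machine M2 (1797 ops/s), Harbor→Machine M1 (768 ops/s), Brightly→Machine M5 (2089 ops/s), Summit→Machine M4 (2261 ops/s), Granite→Machine M7 (1965 ops/s) — total 1797+768+2089+2261+1965 = 8880 ops/s.
Max-entry greedy (repeatedly take the single best remaining cell) gives 7571 ops/s, worse by 1309.
Swapping Granite↔Harbor (Granite→Machine M1 797 ops/s, Harbor→Machine M7 298 ops/s) loses 1638.

Maximum total: 8880 ops/s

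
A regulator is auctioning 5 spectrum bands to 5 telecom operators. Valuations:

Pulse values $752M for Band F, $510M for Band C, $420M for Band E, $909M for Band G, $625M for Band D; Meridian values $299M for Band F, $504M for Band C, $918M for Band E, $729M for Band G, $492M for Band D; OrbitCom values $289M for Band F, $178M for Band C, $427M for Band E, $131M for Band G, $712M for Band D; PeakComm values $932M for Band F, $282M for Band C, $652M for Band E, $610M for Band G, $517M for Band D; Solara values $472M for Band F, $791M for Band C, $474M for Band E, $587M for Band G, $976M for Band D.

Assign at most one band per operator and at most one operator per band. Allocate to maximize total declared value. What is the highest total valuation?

Optimal: Pulse→Band G ($909M), Meridian→Band E ($918M), OrbitCom→Band D ($712M), PeakComm→Band F ($932M), Solara→Band C ($791M) — total 909+918+712+932+791 = $4262M.
Max-entry greedy (repeatedly take the single best remaining cell) gives $3913M, worse by 349.
Swapping Pulse↔OrbitCom (Pulse→Band D $625M, OrbitCom→Band G $131M) loses 865.
Every other assignment is strictly worse.

Maximum total: $4262M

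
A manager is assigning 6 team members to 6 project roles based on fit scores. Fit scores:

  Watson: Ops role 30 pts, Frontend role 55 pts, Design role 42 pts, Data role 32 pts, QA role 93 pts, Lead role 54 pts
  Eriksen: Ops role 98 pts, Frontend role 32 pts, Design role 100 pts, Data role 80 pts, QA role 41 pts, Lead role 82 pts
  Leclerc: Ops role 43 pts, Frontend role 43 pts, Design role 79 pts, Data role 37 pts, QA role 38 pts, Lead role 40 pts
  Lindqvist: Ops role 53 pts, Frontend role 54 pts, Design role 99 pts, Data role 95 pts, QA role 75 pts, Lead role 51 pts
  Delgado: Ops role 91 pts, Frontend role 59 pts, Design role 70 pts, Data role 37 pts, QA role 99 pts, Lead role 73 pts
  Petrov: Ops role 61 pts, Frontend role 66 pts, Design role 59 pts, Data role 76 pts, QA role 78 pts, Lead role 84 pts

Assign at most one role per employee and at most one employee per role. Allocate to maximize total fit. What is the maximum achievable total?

Max total: 510 pts

Optimal: Watson→Frontend role (55 pts), Eriksen→Ops role (98 pts), Leclerc→Design role (79 pts), Lindqvist→Data role (95 pts), Delgado→QA role (99 pts), Petrov→Lead role (84 pts) — total 55+98+79+95+99+84 = 510 pts.
Column-greedy (each role in turn goes to its best remaining employee) gives 453 pts, worse by 57.
No other one-to-one assignment exceeds 510 pts.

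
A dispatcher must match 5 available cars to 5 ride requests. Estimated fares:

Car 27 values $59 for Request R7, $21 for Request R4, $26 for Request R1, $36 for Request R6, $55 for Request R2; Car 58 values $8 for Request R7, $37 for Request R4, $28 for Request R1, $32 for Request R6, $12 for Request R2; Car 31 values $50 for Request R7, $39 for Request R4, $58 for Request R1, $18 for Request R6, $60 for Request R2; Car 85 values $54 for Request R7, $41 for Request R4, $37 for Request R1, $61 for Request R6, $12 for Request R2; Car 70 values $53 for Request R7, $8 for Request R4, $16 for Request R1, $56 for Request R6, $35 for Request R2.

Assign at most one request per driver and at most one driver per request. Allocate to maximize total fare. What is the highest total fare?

This is a one-to-one assignment (maximum-weight bipartite matching).
Optimal: Car 27→Request R2 ($55), Car 58→Request R4 ($37), Car 31→Request R1 ($58), Car 85→Request R6 ($61), Car 70→Request R7 ($53) — total 55+37+58+61+53 = $264.
Column-greedy (each request in turn goes to its best remaining driver) gives $226, worse by 38.
Next-best assignment: Car 27→Request R2, Car 58→Request R4, Car 31→Request R1, Car 85→Request R7, Car 70→Request R6 = $260.
Swapping Car 70↔Car 31 (Car 70→Request R1 $16, Car 31→Request R7 $50) loses 45.
Every other assignment is strictly worse.

Maximum total: $264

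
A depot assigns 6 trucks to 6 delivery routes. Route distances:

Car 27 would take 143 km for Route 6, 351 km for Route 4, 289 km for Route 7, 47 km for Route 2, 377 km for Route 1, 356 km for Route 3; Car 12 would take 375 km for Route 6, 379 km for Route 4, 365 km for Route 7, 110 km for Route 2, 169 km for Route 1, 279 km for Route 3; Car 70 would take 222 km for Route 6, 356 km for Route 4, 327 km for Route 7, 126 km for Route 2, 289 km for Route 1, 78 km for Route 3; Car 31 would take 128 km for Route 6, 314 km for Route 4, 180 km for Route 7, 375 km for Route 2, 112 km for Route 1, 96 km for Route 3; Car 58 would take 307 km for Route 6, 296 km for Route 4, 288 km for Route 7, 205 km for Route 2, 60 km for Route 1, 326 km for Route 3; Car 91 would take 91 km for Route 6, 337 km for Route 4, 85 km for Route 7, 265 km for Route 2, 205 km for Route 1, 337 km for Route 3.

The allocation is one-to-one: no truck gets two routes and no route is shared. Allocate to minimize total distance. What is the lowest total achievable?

Min total: 777 km

Treat this as an assignment problem: match each truck to one route.
Optimal: Car 27→Route 2 (47 km), Car 12→Route 4 (379 km), Car 70→Route 3 (78 km), Car 31→Route 6 (128 km), Car 58→Route 1 (60 km), Car 91→Route 7 (85 km) — total 47+379+78+128+60+85 = 777 km.
Column-greedy (each route in turn goes to its cheapest remaining truck) gives 861 km, worse by 84.
No other one-to-one assignment undercuts 777 km.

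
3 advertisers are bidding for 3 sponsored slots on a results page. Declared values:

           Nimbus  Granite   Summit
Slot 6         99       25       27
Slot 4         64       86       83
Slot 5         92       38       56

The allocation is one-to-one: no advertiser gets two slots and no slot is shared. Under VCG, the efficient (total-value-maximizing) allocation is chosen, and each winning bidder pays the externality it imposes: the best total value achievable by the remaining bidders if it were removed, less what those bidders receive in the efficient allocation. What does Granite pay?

Granite pays $27.

Efficient allocation: Nimbus→Slot 6 ($99), Granite→Slot 4 ($86), Summit→Slot 5 ($56); total welfare W = $241.
Granite receives Slot 4 at value $86, so the others get W − 86 = $155.
Without Granite: best allocation of the remaining 2 bidders over all 3 slots is Nimbus→Slot 6 ($99), Summit→Slot 4 ($83), total $182.
VCG payment = (others' best without Granite) − (others' welfare with Granite) = 182 − 155 = $27.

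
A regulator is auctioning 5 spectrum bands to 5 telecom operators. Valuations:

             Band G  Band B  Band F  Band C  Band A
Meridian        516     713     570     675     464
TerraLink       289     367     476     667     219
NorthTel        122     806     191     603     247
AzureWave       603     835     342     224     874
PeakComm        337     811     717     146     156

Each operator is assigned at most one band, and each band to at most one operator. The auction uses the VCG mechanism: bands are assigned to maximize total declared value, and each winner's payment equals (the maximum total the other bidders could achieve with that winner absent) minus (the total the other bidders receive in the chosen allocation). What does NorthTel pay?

NorthTel pays $197M.

Efficient allocation: Meridian→Band G ($516M), TerraLink→Band C ($667M), NorthTel→Band B ($806M), AzureWave→Band A ($874M), PeakComm→Band F ($717M); total welfare W = $3580M.
NorthTel receives Band B at value $806M, so the others get W − 806 = $2774M.
Without NorthTel: best allocation of the remaining 4 bidders over all 5 bands is Meridian→Band B ($713M), TerraLink→Band C ($667M), AzureWave→Band A ($874M), PeakComm→Band F ($717M), total $2971M.
VCG payment = (others' best without NorthTel) − (others' welfare with NorthTel) = 2971 − 2774 = $197M.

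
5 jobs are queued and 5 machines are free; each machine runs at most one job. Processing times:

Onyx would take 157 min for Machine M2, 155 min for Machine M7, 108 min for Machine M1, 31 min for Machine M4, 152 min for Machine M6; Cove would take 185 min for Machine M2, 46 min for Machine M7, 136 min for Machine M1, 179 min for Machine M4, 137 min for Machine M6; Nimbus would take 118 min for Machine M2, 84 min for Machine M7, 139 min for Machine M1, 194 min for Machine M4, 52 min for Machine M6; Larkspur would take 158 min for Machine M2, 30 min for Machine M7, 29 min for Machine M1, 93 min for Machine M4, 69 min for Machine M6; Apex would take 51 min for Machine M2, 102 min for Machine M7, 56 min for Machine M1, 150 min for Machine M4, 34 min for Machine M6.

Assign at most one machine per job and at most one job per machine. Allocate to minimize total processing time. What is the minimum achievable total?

Min total: 209 min

Optimal: Onyx→Machine M4 (31 min), Cove→Machine M7 (46 min), Nimbus→Machine M6 (52 min), Larkspur→Machine M1 (29 min), Apex→Machine M2 (51 min) — total 31+46+52+29+51 = 209 min.
Min-entry greedy (repeatedly take the single cheapest remaining cell) gives 258 min, worse by 49.
Next-best assignment: Onyx→Machine M4, Cove→Machine M7, Nimbus→Machine M2, Larkspur→Machine M1, Apex→Machine M6 = 258 min.
No other one-to-one assignment undercuts 209 min.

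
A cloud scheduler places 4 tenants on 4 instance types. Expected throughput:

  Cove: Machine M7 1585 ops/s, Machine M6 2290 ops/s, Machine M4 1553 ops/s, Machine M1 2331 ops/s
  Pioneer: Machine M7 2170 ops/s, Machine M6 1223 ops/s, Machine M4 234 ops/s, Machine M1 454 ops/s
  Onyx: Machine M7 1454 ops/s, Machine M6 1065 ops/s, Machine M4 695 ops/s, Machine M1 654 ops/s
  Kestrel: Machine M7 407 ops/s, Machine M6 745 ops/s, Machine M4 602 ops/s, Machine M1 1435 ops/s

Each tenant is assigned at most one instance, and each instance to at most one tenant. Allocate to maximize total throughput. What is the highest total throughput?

Optimal: Cove→Machine M6 (2290 ops/s), Pioneer→Machine M7 (2170 ops/s), Onyx→Machine M4 (695 ops/s), Kestrel→Machine M1 (1435 ops/s) — total 2290+2170+695+1435 = 6590 ops/s.
Max-entry greedy (repeatedly take the single best remaining cell) gives 6168 ops/s, worse by 422.
Swapping Onyx↔Kestrel (Onyx→Machine M1 654 ops/s, Kestrel→Machine M4 602 ops/s) loses 874.
No other one-to-one assignment exceeds 6590 ops/s.

Maximum total: 6590 ops/s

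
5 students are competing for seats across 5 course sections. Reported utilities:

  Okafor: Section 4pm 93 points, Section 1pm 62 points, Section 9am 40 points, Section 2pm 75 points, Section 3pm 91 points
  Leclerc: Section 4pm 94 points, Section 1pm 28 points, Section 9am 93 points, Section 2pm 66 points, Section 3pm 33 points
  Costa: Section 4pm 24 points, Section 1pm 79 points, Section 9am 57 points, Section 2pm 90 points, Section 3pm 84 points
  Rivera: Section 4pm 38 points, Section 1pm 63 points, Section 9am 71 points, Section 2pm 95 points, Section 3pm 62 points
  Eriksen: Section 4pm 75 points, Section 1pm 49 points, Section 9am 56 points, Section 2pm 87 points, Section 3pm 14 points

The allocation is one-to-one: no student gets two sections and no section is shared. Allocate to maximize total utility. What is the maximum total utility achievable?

This is a one-to-one assignment (maximum-weight bipartite matching).
Optimal: Okafor→Section 3pm (91 points), Leclerc→Section 9am (93 points), Costa→Section 1pm (79 points), Rivera→Section 2pm (95 points), Eriksen→Section 4pm (75 points) — total 91+93+79+95+75 = 433 points.
No other one-to-one assignment exceeds 433 points.

Max total: 433 points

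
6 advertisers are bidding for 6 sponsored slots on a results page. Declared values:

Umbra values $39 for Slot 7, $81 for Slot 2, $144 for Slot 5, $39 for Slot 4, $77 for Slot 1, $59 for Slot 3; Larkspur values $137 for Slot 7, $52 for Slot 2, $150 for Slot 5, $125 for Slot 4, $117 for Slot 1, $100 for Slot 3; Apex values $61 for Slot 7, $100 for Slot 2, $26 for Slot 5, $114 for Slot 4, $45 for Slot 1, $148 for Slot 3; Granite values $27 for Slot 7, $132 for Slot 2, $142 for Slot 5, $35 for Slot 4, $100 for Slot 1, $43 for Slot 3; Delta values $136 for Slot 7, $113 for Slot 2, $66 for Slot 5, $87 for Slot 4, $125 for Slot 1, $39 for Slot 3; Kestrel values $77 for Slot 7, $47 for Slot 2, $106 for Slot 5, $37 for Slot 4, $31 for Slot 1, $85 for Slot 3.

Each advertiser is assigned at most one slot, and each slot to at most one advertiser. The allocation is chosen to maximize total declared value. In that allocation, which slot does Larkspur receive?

Larkspur receives Slot 4.

This is the linear assignment problem.
Optimal: Umbra→Slot 5 ($144), Larkspur→Slot 4 ($125), Apex→Slot 3 ($148), Granite→Slot 2 ($132), Delta→Slot 1 ($125), Kestrel→Slot 7 ($77) — total 144+125+148+132+125+77 = $751.
Max-entry greedy (repeatedly take the single best remaining cell) gives $680, worse by 71.
No other one-to-one assignment exceeds $751.
Larkspur's own top slot is Slot 5 ($150), but forcing Larkspur→Slot 5 and reassigning the rest optimally gives only $694 — worse by 57.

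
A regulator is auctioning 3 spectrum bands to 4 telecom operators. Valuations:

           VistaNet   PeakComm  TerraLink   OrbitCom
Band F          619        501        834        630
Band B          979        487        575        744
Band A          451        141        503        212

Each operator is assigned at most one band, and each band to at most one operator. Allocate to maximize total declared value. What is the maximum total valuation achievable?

Maximum total: $2112M

Optimal: OrbitCom→Band F ($630M), VistaNet→Band B ($979M), TerraLink→Band A ($503M) — total 630+979+503 = $2112M.
Column-greedy (each band in turn goes to its best remaining operator) gives $2025M, worse by 87.
Swapping TerraLink↔OrbitCom (TerraLink→Band F $834M, OrbitCom→Band A $212M) loses 87.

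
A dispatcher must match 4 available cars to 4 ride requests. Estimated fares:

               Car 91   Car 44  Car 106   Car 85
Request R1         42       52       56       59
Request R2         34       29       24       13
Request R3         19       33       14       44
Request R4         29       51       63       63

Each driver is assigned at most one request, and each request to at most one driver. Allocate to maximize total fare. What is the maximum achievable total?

Optimal: Car 91→Request R2 ($34), Car 44→Request R1 ($52), Car 106→Request R4 ($63), Car 85→Request R3 ($44) — total 34+52+63+44 = $193.
Row-greedy (each driver in turn takes its best remaining request) gives $161, worse by 32.
Swapping Car 85↔Car 44 (Car 85→Request R1 $59, Car 44→Request R3 $33) loses 4.
Checked against all permutations: $193 is optimal.

Max total: $193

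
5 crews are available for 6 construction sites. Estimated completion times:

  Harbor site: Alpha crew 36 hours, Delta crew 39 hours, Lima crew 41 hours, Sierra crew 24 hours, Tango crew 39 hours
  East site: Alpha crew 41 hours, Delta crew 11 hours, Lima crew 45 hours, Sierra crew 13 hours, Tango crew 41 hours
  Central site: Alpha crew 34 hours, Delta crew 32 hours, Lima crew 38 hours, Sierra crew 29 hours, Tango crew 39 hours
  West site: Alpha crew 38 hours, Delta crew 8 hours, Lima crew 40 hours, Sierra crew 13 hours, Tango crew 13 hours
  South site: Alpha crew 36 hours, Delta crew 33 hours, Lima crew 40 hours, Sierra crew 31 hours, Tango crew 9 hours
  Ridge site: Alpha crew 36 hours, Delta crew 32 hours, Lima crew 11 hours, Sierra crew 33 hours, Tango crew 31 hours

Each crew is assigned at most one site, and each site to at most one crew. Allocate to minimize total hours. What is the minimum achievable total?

Optimal: Alpha crew→Central site (34 hours), Delta crew→West site (8 hours), Lima crew→Ridge site (11 hours), Sierra crew→East site (13 hours), Tango crew→South site (9 hours) — total 34+8+11+13+9 = 75 hours.
Column-greedy (each site in turn goes to its cheapest remaining crew) gives 122 hours, worse by 47.
Every other assignment is strictly worse.

Min total: 75 hours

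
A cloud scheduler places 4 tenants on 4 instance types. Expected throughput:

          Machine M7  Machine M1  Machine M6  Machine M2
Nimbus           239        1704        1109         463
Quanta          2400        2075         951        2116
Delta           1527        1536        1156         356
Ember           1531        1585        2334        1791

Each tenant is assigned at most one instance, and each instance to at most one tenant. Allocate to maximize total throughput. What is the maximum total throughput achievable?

Optimal: Nimbus→Machine M1 (1704 ops/s), Quanta→Machine M2 (2116 ops/s), Delta→Machine M7 (1527 ops/s), Ember→Machine M6 (2334 ops/s) — total 1704+2116+1527+2334 = 7681 ops/s.
Swapping Ember↔Quanta (Ember→Machine M2 1791 ops/s, Quanta→Machine M6 951 ops/s) loses 1708.

Max total: 7681 ops/s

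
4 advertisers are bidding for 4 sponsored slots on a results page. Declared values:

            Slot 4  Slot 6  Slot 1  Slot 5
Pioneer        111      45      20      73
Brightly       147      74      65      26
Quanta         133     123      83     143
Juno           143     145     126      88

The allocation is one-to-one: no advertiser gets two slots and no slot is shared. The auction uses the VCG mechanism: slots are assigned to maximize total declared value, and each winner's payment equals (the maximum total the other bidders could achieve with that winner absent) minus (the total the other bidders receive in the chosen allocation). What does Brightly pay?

Brightly pays $77.

Efficient allocation: Pioneer→Slot 5 ($73), Brightly→Slot 4 ($147), Quanta→Slot 6 ($123), Juno→Slot 1 ($126); total welfare W = $469.
Brightly receives Slot 4 at value $147, so the others get W − 147 = $322.
Without Brightly: best allocation of the remaining 3 bidders over all 4 slots is Pioneer→Slot 4 ($111), Quanta→Slot 5 ($143), Juno→Slot 6 ($145), total $399.
VCG payment = (others' best without Brightly) − (others' welfare with Brightly) = 399 − 322 = $77.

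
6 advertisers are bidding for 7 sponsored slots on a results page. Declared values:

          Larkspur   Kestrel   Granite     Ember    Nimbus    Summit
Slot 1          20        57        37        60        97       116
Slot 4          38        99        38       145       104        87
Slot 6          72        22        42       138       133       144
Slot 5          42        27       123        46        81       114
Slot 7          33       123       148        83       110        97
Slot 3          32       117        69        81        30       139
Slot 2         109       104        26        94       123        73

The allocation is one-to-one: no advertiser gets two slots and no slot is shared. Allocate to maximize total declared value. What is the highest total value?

Optimal: Larkspur→Slot 2 ($109), Kestrel→Slot 7 ($123), Granite→Slot 5 ($123), Ember→Slot 4 ($145), Nimbus→Slot 6 ($133), Summit→Slot 3 ($139) — total 109+123+123+145+133+139 = $772.

Maximum total: $772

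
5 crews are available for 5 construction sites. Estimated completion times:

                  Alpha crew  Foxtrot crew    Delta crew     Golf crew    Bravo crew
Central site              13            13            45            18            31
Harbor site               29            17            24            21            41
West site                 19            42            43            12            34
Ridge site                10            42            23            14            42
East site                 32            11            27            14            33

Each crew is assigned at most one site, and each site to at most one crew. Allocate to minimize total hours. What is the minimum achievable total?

Min total: 88 hours

Optimal: Alpha crew→Ridge site (10 hours), Foxtrot crew→East site (11 hours), Delta crew→Harbor site (24 hours), Golf crew→West site (12 hours), Bravo crew→Central site (31 hours) — total 10+11+24+12+31 = 88 hours.
Next-best assignment: Alpha crew→Ridge site, Foxtrot crew→Central site, Delta crew→Harbor site, Golf crew→West site, Bravo crew→East site = 92 hours.
Swapping Alpha crew↔Delta crew (Alpha crew→Harbor site 29 hours, Delta crew→Ridge site 23 hours) adds 18.
Checked against all permutations: 88 hours is optimal.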